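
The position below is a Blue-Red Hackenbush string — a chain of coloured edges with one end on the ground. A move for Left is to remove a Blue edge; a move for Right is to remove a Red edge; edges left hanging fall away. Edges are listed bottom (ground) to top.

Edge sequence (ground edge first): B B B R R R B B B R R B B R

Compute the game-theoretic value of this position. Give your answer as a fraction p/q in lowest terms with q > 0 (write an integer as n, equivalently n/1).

Prefix values for B B B R R R B B B R R B B R via {L|R} + simplicity:
B: Left { 0 }, Right { ∅ } ⇒ simplest 1
BB: Left { 0, 1 }, Right { ∅ } ⇒ simplest 2
BBB: Left { 0, 1, 2 }, Right { ∅ } ⇒ simplest 3
BBBR: Left { 0, 1, 2 }, Right { 3 } ⇒ simplest 5/2
BBBRR: Left { 0, 1, 2 }, Right { 5/2, 3 } ⇒ simplest 9/4
BBBRRR: Left { 0, 1, 2 }, Right { 9/4, 5/2, 3 } ⇒ simplest 17/8
BBBRRRB: Left { 0, 1, 2, 17/8 }, Right { 9/4, 5/2, 3 } ⇒ simplest 35/16
BBBRRRBB: Left { 0, 1, 2, 17/8, 35/16 }, Right { 9/4, 5/2, 3 } ⇒ simplest 71/32
BBBRRRBBB: Left { 0, 1, 2, 17/8, 35/16, 71/32 }, Right { 9/4, 5/2, 3 } ⇒ simplest 143/64
BBBRRRBBBR: Left { 0, 1, 2, 17/8, 35/16, 71/32 }, Right { 143/64, 9/4, 5/2, 3 } ⇒ simplest 285/128
BBBRRRBBBRR: Left { 0, 1, 2, 17/8, 35/16, 71/32 }, Right { 285/128, 143/64, 9/4, 5/2, 3 } ⇒ simplest 569/256
BBBRRRBBBRRB: Left { 0, 1, 2, 17/8, 35/16, 71/32, 569/256 }, Right { 285/128, 143/64, 9/4, 5/2, 3 } ⇒ simplest 1139/512
BBBRRRBBBRRBB: Left { 0, 1, 2, 17/8, 35/16, 71/32, 569/256, 1139/512 }, Right { 285/128, 143/64, 9/4, 5/2, 3 } ⇒ simplest 2279/1024
BBBRRRBBBRRBBR: Left { 0, 1, 2, 17/8, 35/16, 71/32, 569/256, 1139/512 }, Right { 2279/1024, 285/128, 143/64, 9/4, 5/2, 3 } ⇒ simplest 4557/2048

4557/2048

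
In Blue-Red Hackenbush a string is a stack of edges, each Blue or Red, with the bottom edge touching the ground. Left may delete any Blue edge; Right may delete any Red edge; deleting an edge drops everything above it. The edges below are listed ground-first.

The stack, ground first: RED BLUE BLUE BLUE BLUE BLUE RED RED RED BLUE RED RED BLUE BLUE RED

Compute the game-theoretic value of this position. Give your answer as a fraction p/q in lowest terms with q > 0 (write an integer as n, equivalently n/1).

-947/16384

R: Left { none }, Right { 0 } — simplest -1
RB: Left { -1 }, Right { 0 } — simplest -1/2
RBB: Left { -1 -1/2 }, Right { 0 } — simplest -1/4
RBBB: Left { -1 -1/2 -1/4 }, Right { 0 } — simplest -1/8
RBBBB: Left { -1 -1/2 -1/4 -1/8 }, Right { 0 } — simplest -1/16
RBBBBB: Left { -1 -1/2 -1/4 -1/8 -1/16 }, Right { 0 } — simplest -1/32
RBBBBBR: Left { -1 -1/2 -1/4 -1/8 -1/16 }, Right { -1/32 0 } — simplest -3/64
RBBBBBRR: Left { -1 -1/2 -1/4 -1/8 -1/16 }, Right { -3/64 -1/32 0 } — simplest -7/128
RBBBBBRRR: Left { -1 -1/2 -1/4 -1/8 -1/16 }, Right { -7/128 -3/64 -1/32 0 } — simplest -15/256
RBBBBBRRRB: Left { -1 -1/2 -1/4 -1/8 -1/16 -15/256 }, Right { -7/128 -3/64 -1/32 0 } — simplest -29/512
RBBBBBRRRBR: Left { -1 -1/2 -1/4 -1/8 -1/16 -15/256 }, Right { -29/512 -7/128 -3/64 -1/32 0 } — simplest -59/1024
RBBBBBRRRBRR: Left { -1 -1/2 -1/4 -1/8 -1/16 -15/256 }, Right { -59/1024 -29/512 -7/128 -3/64 -1/32 0 } — simplest -119/2048
RBBBBBRRRBRRB: Left { -1 -1/2 -1/4 -1/8 -1/16 -15/256 -119/2048 }, Right { -59/1024 -29/512 -7/128 -3/64 -1/32 0 } — simplest -237/4096
RBBBBBRRRBRRBB: Left { -1 -1/2 -1/4 -1/8 -1/16 -15/256 -119/2048 -237/4096 }, Right { -59/1024 -29/512 -7/128 -3/64 -1/32 0 } — simplest -473/8192
RBBBBBRRRBRRBBR: Left { -1 -1/2 -1/4 -1/8 -1/16 -15/256 -119/2048 -237/4096 }, Right { -473/8192 -59/1024 -29/512 -7/128 -3/64 -1/32 0 } — simplest -947/16384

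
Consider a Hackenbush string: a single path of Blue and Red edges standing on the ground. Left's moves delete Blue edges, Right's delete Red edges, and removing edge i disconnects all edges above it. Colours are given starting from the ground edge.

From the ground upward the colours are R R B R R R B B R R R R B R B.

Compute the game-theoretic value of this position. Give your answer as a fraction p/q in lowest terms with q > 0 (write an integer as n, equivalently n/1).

-15605/8192

R: Left {  }, Right { 0 } -> simplest -1
RR: Left {  }, Right { -1, 0 } -> simplest -2
RRB: Left { -2 }, Right { -1, 0 } -> simplest -3/2
RRBR: Left { -2 }, Right { -3/2, -1, 0 } -> simplest -7/4
RRBRR: Left { -2 }, Right { -7/4, -3/2, -1, 0 } -> simplest -15/8
RRBRRR: Left { -2 }, Right { -15/8, -7/4, -3/2, -1, 0 } -> simplest -31/16
RRBRRRB: Left { -2, -31/16 }, Right { -15/8, -7/4, -3/2, -1, 0 } -> simplest -61/32
RRBRRRBB: Left { -2, -31/16, -61/32 }, Right { -15/8, -7/4, -3/2, -1, 0 } -> simplest -121/64
RRBRRRBBR: Left { -2, -31/16, -61/32 }, Right { -121/64, -15/8, -7/4, -3/2, -1, 0 } -> simplest -243/128
RRBRRRBBRR: Left { -2, -31/16, -61/32 }, Right { -243/128, -121/64, -15/8, -7/4, -3/2, -1, 0 } -> simplest -487/256
RRBRRRBBRRR: Left { -2, -31/16, -61/32 }, Right { -487/256, -243/128, -121/64, -15/8, -7/4, -3/2, -1, 0 } -> simplest -975/512
RRBRRRBBRRRR: Left { -2, -31/16, -61/32 }, Right { -975/512, -487/256, -243/128, -121/64, -15/8, -7/4, -3/2, -1, 0 } -> simplest -1951/1024
RRBRRRBBRRRRB: Left { -2, -31/16, -61/32, -1951/1024 }, Right { -975/512, -487/256, -243/128, -121/64, -15/8, -7/4, -3/2, -1, 0 } -> simplest -3901/2048
RRBRRRBBRRRRBR: Left { -2, -31/16, -61/32, -1951/1024 }, Right { -3901/2048, -975/512, -487/256, -243/128, -121/64, -15/8, -7/4, -3/2, -1, 0 } -> simplest -7803/4096
RRBRRRBBRRRRBRB: Left { -2, -31/16, -61/32, -1951/1024, -7803/4096 }, Right { -3901/2048, -975/512, -487/256, -243/128, -121/64, -15/8, -7/4, -3/2, -1, 0 } -> simplest -15605/8192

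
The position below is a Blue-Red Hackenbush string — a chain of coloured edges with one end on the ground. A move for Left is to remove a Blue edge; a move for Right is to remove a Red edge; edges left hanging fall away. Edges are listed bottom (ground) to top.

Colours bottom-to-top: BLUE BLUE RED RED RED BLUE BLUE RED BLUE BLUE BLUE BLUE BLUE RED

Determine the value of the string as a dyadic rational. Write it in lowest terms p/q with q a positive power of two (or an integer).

4989/4096

B: Left { 0 }, Right {  } → simplest 1
BB: Left { 0 1 }, Right {  } → simplest 2
BBR: Left { 0 1 }, Right { 2 } → simplest 3/2
BBRR: Left { 0 1 }, Right { 3/2 2 } → simplest 5/4
BBRRR: Left { 0 1 }, Right { 5/4 3/2 2 } → simplest 9/8
BBRRRB: Left { 0 1 9/8 }, Right { 5/4 3/2 2 } → simplest 19/16
BBRRRBB: Left { 0 1 9/8 19/16 }, Right { 5/4 3/2 2 } → simplest 39/32
BBRRRBBR: Left { 0 1 9/8 19/16 }, Right { 39/32 5/4 3/2 2 } → simplest 77/64
BBRRRBBRB: Left { 0 1 9/8 19/16 77/64 }, Right { 39/32 5/4 3/2 2 } → simplest 155/128
BBRRRBBRBB: Left { 0 1 9/8 19/16 77/64 155/128 }, Right { 39/32 5/4 3/2 2 } → simplest 311/256
BBRRRBBRBBB: Left { 0 1 9/8 19/16 77/64 155/128 311/256 }, Right { 39/32 5/4 3/2 2 } → simplest 623/512
BBRRRBBRBBBB: Left { 0 1 9/8 19/16 77/64 155/128 311/256 623/512 }, Right { 39/32 5/4 3/2 2 } → simplest 1247/1024
BBRRRBBRBBBBB: Left { 0 1 9/8 19/16 77/64 155/128 311/256 623/512 1247/1024 }, Right { 39/32 5/4 3/2 2 } → simplest 2495/2048
BBRRRBBRBBBBBR: Left { 0 1 9/8 19/16 77/64 155/128 311/256 623/512 1247/1024 }, Right { 2495/2048 39/32 5/4 3/2 2 } → simplest 4989/4096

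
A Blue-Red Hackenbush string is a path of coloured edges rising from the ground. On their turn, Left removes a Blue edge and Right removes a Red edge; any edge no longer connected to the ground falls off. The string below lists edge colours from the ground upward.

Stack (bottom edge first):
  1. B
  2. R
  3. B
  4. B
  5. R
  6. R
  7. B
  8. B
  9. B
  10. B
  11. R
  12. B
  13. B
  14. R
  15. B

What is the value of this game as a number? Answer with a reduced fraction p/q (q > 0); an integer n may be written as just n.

13275/16384

edge 1 of 15 (B): { 0 | — } -> 1
edge 2 of 15 (R): { 0 | 1 } -> 1/2
edge 3 of 15 (B): { 0, 1/2 | 1 } -> 3/4
edge 4 of 15 (B): { 0, 1/2, 3/4 | 1 } -> 7/8
edge 5 of 15 (R): { 0, 1/2, 3/4 | 7/8, 1 } -> 13/16
edge 6 of 15 (R): { 0, 1/2, 3/4 | 13/16, 7/8, 1 } -> 25/32
edge 7 of 15 (B): { 0, 1/2, 3/4, 25/32 | 13/16, 7/8, 1 } -> 51/64
edge 8 of 15 (B): { 0, 1/2, 3/4, 25/32, 51/64 | 13/16, 7/8, 1 } -> 103/128
edge 9 of 15 (B): { 0, 1/2, 3/4, 25/32, 51/64, 103/128 | 13/16, 7/8, 1 } -> 207/256
edge 10 of 15 (B): { 0, 1/2, 3/4, 25/32, 51/64, 103/128, 207/256 | 13/16, 7/8, 1 } -> 415/512
edge 11 of 15 (R): { 0, 1/2, 3/4, 25/32, 51/64, 103/128, 207/256 | 415/512, 13/16, 7/8, 1 } -> 829/1024
edge 12 of 15 (B): { 0, 1/2, 3/4, 25/32, 51/64, 103/128, 207/256, 829/1024 | 415/512, 13/16, 7/8, 1 } -> 1659/2048
edge 13 of 15 (B): { 0, 1/2, 3/4, 25/32, 51/64, 103/128, 207/256, 829/1024, 1659/2048 | 415/512, 13/16, 7/8, 1 } -> 3319/4096
edge 14 of 15 (R): { 0, 1/2, 3/4, 25/32, 51/64, 103/128, 207/256, 829/1024, 1659/2048 | 3319/4096, 415/512, 13/16, 7/8, 1 } -> 6637/8192
edge 15 of 15 (B): { 0, 1/2, 3/4, 25/32, 51/64, 103/128, 207/256, 829/1024, 1659/2048, 6637/8192 | 3319/4096, 415/512, 13/16, 7/8, 1 } -> 13275/16384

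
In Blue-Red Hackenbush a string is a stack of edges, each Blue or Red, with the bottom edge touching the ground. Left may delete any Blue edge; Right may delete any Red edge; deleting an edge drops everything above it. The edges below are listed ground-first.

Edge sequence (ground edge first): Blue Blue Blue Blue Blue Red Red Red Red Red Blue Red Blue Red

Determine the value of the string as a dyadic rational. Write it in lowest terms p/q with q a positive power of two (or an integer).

Recurse on prefixes of the 14-edge string Blue Blue Blue Blue Blue Red Red Red Red Red Blue Red Blue Red:
value(B) = { 0 | ∅ } → 1
value(BB) = { 0,1 | ∅ } → 2
value(BBB) = { 0,1,2 | ∅ } → 3
value(BBBB) = { 0,1,2,3 | ∅ } → 4
value(BBBBB) = { 0,1,2,3,4 | ∅ } → 5
value(BBBBBR) = { 0,1,2,3,4 | 5 } → 9/2
value(BBBBBRR) = { 0,1,2,3,4 | 9/2,5 } → 17/4
value(BBBBBRRR) = { 0,1,2,3,4 | 17/4,9/2,5 } → 33/8
value(BBBBBRRRR) = { 0,1,2,3,4 | 33/8,17/4,9/2,5 } → 65/16
value(BBBBBRRRRR) = { 0,1,2,3,4 | 65/16,33/8,17/4,9/2,5 } → 129/32
value(BBBBBRRRRRB) = { 0,1,2,3,4,129/32 | 65/16,33/8,17/4,9/2,5 } → 259/64
value(BBBBBRRRRRBR) = { 0,1,2,3,4,129/32 | 259/64,65/16,33/8,17/4,9/2,5 } → 517/128
value(BBBBBRRRRRBRB) = { 0,1,2,3,4,129/32,517/128 | 259/64,65/16,33/8,17/4,9/2,5 } → 1035/256
value(BBBBBRRRRRBRBR) = { 0,1,2,3,4,129/32,517/128 | 1035/256,259/64,65/16,33/8,17/4,9/2,5 } → 2069/512

2069/512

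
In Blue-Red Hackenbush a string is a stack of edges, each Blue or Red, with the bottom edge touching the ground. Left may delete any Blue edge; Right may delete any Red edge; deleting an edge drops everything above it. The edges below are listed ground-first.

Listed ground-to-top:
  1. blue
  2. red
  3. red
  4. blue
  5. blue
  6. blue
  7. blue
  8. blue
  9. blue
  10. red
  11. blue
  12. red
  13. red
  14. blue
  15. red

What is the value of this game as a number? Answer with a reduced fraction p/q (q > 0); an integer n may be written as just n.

8101/16384

Recurse on prefixes of the 15-edge string blue red red blue blue blue blue blue blue red blue red red blue red:
edge 1 of 15 (blue): { 0 | (no moves) } ⇒ 1
edge 2 of 15 (red): { 0 | 1 } ⇒ 1/2
edge 3 of 15 (red): { 0 | 1/2 1 } ⇒ 1/4
edge 4 of 15 (blue): { 0 1/4 | 1/2 1 } ⇒ 3/8
edge 5 of 15 (blue): { 0 1/4 3/8 | 1/2 1 } ⇒ 7/16
edge 6 of 15 (blue): { 0 1/4 3/8 7/16 | 1/2 1 } ⇒ 15/32
edge 7 of 15 (blue): { 0 1/4 3/8 7/16 15/32 | 1/2 1 } ⇒ 31/64
edge 8 of 15 (blue): { 0 1/4 3/8 7/16 15/32 31/64 | 1/2 1 } ⇒ 63/128
edge 9 of 15 (blue): { 0 1/4 3/8 7/16 15/32 31/64 63/128 | 1/2 1 } ⇒ 127/256
edge 10 of 15 (red): { 0 1/4 3/8 7/16 15/32 31/64 63/128 | 127/256 1/2 1 } ⇒ 253/512
edge 11 of 15 (blue): { 0 1/4 3/8 7/16 15/32 31/64 63/128 253/512 | 127/256 1/2 1 } ⇒ 507/1024
edge 12 of 15 (red): { 0 1/4 3/8 7/16 15/32 31/64 63/128 253/512 | 507/1024 127/256 1/2 1 } ⇒ 1013/2048
edge 13 of 15 (red): { 0 1/4 3/8 7/16 15/32 31/64 63/128 253/512 | 1013/2048 507/1024 127/256 1/2 1 } ⇒ 2025/4096
edge 14 of 15 (blue): { 0 1/4 3/8 7/16 15/32 31/64 63/128 253/512 2025/4096 | 1013/2048 507/1024 127/256 1/2 1 } ⇒ 4051/8192
edge 15 of 15 (red): { 0 1/4 3/8 7/16 15/32 31/64 63/128 253/512 2025/4096 | 4051/8192 1013/2048 507/1024 127/256 1/2 1 } ⇒ 8101/16384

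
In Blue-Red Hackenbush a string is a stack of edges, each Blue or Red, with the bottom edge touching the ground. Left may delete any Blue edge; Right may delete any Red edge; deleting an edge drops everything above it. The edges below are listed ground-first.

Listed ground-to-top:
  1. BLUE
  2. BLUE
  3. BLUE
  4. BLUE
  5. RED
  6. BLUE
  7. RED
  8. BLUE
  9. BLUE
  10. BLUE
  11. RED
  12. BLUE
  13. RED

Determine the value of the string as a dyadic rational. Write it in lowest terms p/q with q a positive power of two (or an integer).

1909/512

B: Left { 0 }, Right { (no moves) } = simplest 1
BB: Left { 0; 1 }, Right { (no moves) } = simplest 2
BBB: Left { 0; 1; 2 }, Right { (no moves) } = simplest 3
BBBB: Left { 0; 1; 2; 3 }, Right { (no moves) } = simplest 4
BBBBR: Left { 0; 1; 2; 3 }, Right { 4 } = simplest 7/2
BBBBRB: Left { 0; 1; 2; 3; 7/2 }, Right { 4 } = simplest 15/4
BBBBRBR: Left { 0; 1; 2; 3; 7/2 }, Right { 15/4; 4 } = simplest 29/8
BBBBRBRB: Left { 0; 1; 2; 3; 7/2; 29/8 }, Right { 15/4; 4 } = simplest 59/16
BBBBRBRBB: Left { 0; 1; 2; 3; 7/2; 29/8; 59/16 }, Right { 15/4; 4 } = simplest 119/32
BBBBRBRBBB: Left { 0; 1; 2; 3; 7/2; 29/8; 59/16; 119/32 }, Right { 15/4; 4 } = simplest 239/64
BBBBRBRBBBR: Left { 0; 1; 2; 3; 7/2; 29/8; 59/16; 119/32 }, Right { 239/64; 15/4; 4 } = simplest 477/128
BBBBRBRBBBRB: Left { 0; 1; 2; 3; 7/2; 29/8; 59/16; 119/32; 477/128 }, Right { 239/64; 15/4; 4 } = simplest 955/256
BBBBRBRBBBRBR: Left { 0; 1; 2; 3; 7/2; 29/8; 59/16; 119/32; 477/128 }, Right { 955/256; 239/64; 15/4; 4 } = simplest 1909/512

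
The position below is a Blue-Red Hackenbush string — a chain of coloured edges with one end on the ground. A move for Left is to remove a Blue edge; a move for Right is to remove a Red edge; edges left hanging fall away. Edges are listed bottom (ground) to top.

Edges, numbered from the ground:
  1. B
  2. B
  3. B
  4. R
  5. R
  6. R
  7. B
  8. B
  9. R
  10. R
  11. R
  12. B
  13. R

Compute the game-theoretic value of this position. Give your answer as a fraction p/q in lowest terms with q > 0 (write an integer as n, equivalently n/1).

2245/1024

1 of 13 · B · max L 0 · min R +∞ => 1
2 of 13 · BB · max L 1 · min R +∞ => 2
3 of 13 · BBB · max L 2 · min R +∞ => 3
4 of 13 · BBBR · max L 2 · min R 3 => 5/2
5 of 13 · BBBRR · max L 2 · min R 5/2 => 9/4
6 of 13 · BBBRRR · max L 2 · min R 9/4 => 17/8
7 of 13 · BBBRRRB · max L 17/8 · min R 9/4 => 35/16
8 of 13 · BBBRRRBB · max L 35/16 · min R 9/4 => 71/32
9 of 13 · BBBRRRBBR · max L 35/16 · min R 71/32 => 141/64
10 of 13 · BBBRRRBBRR · max L 35/16 · min R 141/64 => 281/128
11 of 13 · BBBRRRBBRRR · max L 35/16 · min R 281/128 => 561/256
12 of 13 · BBBRRRBBRRRB · max L 561/256 · min R 281/128 => 1123/512
13 of 13 · BBBRRRBBRRRBR · max L 561/256 · min R 1123/512 => 2245/1024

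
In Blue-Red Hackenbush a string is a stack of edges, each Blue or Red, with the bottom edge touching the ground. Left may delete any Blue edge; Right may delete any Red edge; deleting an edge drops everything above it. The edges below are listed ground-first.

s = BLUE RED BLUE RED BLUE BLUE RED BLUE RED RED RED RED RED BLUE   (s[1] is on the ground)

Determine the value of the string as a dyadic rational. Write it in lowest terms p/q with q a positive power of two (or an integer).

5763/8192

Recurse on prefixes of the 14-edge string BLUE RED BLUE RED BLUE BLUE RED BLUE RED RED RED RED RED BLUE:
edge 1 of 14 (BLUE): { 0 | none } gives 1
edge 2 of 14 (RED): { 0 | 1 } gives 1/2
edge 3 of 14 (BLUE): { 0, 1/2 | 1 } gives 3/4
edge 4 of 14 (RED): { 0, 1/2 | 3/4, 1 } gives 5/8
edge 5 of 14 (BLUE): { 0, 1/2, 5/8 | 3/4, 1 } gives 11/16
edge 6 of 14 (BLUE): { 0, 1/2, 5/8, 11/16 | 3/4, 1 } gives 23/32
edge 7 of 14 (RED): { 0, 1/2, 5/8, 11/16 | 23/32, 3/4, 1 } gives 45/64
edge 8 of 14 (BLUE): { 0, 1/2, 5/8, 11/16, 45/64 | 23/32, 3/4, 1 } gives 91/128
edge 9 of 14 (RED): { 0, 1/2, 5/8, 11/16, 45/64 | 91/128, 23/32, 3/4, 1 } gives 181/256
edge 10 of 14 (RED): { 0, 1/2, 5/8, 11/16, 45/64 | 181/256, 91/128, 23/32, 3/4, 1 } gives 361/512
edge 11 of 14 (RED): { 0, 1/2, 5/8, 11/16, 45/64 | 361/512, 181/256, 91/128, 23/32, 3/4, 1 } gives 721/1024
edge 12 of 14 (RED): { 0, 1/2, 5/8, 11/16, 45/64 | 721/1024, 361/512, 181/256, 91/128, 23/32, 3/4, 1 } gives 1441/2048
edge 13 of 14 (RED): { 0, 1/2, 5/8, 11/16, 45/64 | 1441/2048, 721/1024, 361/512, 181/256, 91/128, 23/32, 3/4, 1 } gives 2881/4096
edge 14 of 14 (BLUE): { 0, 1/2, 5/8, 11/16, 45/64, 2881/4096 | 1441/2048, 721/1024, 361/512, 181/256, 91/128, 23/32, 3/4, 1 } gives 5763/8192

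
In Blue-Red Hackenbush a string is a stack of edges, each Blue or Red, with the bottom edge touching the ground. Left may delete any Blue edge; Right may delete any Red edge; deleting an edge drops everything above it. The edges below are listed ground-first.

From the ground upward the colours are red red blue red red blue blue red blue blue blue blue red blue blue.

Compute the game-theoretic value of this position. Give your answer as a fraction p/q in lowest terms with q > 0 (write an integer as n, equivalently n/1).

-14601/8192

1 of 15 · r · max L −∞ · min R 0 → -1
2 of 15 · rr · max L −∞ · min R -1 → -2
3 of 15 · rrb · max L -2 · min R -1 → -3/2
4 of 15 · rrbr · max L -2 · min R -3/2 → -7/4
5 of 15 · rrbrr · max L -2 · min R -7/4 → -15/8
6 of 15 · rrbrrb · max L -15/8 · min R -7/4 → -29/16
7 of 15 · rrbrrbb · max L -29/16 · min R -7/4 → -57/32
8 of 15 · rrbrrbbr · max L -29/16 · min R -57/32 → -115/64
9 of 15 · rrbrrbbrb · max L -115/64 · min R -57/32 → -229/128
10 of 15 · rrbrrbbrbb · max L -229/128 · min R -57/32 → -457/256
11 of 15 · rrbrrbbrbbb · max L -457/256 · min R -57/32 → -913/512
12 of 15 · rrbrrbbrbbbb · max L -913/512 · min R -57/32 → -1825/1024
13 of 15 · rrbrrbbrbbbbr · max L -913/512 · min R -1825/1024 → -3651/2048
14 of 15 · rrbrrbbrbbbbrb · max L -3651/2048 · min R -1825/1024 → -7301/4096
15 of 15 · rrbrrbbrbbbbrbb · max L -7301/4096 · min R -1825/1024 → -14601/8192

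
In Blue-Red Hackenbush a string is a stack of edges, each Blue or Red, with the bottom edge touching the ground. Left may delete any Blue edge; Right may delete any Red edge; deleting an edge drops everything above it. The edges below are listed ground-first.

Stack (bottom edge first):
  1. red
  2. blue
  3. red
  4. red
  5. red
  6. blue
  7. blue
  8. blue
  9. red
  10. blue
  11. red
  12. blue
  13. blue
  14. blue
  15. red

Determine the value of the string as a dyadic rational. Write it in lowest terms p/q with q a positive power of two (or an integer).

Prefix values for red blue red red red blue blue blue red blue red blue blue blue red via {L|R} + simplicity:
value_1 [r]  L=[—]  R=[0]  gives -1
value_2 [rb]  L=[-1]  R=[0]  gives -1/2
value_3 [rbr]  L=[-1]  R=[-1/2, 0]  gives -3/4
value_4 [rbrr]  L=[-1]  R=[-3/4, -1/2, 0]  gives -7/8
value_5 [rbrrr]  L=[-1]  R=[-7/8, -3/4, -1/2, 0]  gives -15/16
value_6 [rbrrrb]  L=[-1, -15/16]  R=[-7/8, -3/4, -1/2, 0]  gives -29/32
value_7 [rbrrrbb]  L=[-1, -15/16, -29/32]  R=[-7/8, -3/4, -1/2, 0]  gives -57/64
value_8 [rbrrrbbb]  L=[-1, -15/16, -29/32, -57/64]  R=[-7/8, -3/4, -1/2, 0]  gives -113/128
value_9 [rbrrrbbbr]  L=[-1, -15/16, -29/32, -57/64]  R=[-113/128, -7/8, -3/4, -1/2, 0]  gives -227/256
value_10 [rbrrrbbbrb]  L=[-1, -15/16, -29/32, -57/64, -227/256]  R=[-113/128, -7/8, -3/4, -1/2, 0]  gives -453/512
value_11 [rbrrrbbbrbr]  L=[-1, -15/16, -29/32, -57/64, -227/256]  R=[-453/512, -113/128, -7/8, -3/4, -1/2, 0]  gives -907/1024
value_12 [rbrrrbbbrbrb]  L=[-1, -15/16, -29/32, -57/64, -227/256, -907/1024]  R=[-453/512, -113/128, -7/8, -3/4, -1/2, 0]  gives -1813/2048
value_13 [rbrrrbbbrbrbb]  L=[-1, -15/16, -29/32, -57/64, -227/256, -907/1024, -1813/2048]  R=[-453/512, -113/128, -7/8, -3/4, -1/2, 0]  gives -3625/4096
value_14 [rbrrrbbbrbrbbb]  L=[-1, -15/16, -29/32, -57/64, -227/256, -907/1024, -1813/2048, -3625/4096]  R=[-453/512, -113/128, -7/8, -3/4, -1/2, 0]  gives -7249/8192
value_15 [rbrrrbbbrbrbbbr]  L=[-1, -15/16, -29/32, -57/64, -227/256, -907/1024, -1813/2048, -3625/4096]  R=[-7249/8192, -453/512, -113/128, -7/8, -3/4, -1/2, 0]  gives -14499/16384

-14499/16384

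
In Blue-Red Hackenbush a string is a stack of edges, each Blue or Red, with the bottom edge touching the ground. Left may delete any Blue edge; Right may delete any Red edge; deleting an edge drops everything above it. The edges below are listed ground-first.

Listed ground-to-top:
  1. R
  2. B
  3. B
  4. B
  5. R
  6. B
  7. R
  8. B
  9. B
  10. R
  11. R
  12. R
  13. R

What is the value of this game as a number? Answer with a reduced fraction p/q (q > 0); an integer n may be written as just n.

-671/4096

Recurse on prefixes of the 13-edge string R B B B R B R B B R R R R:
R: Left { none }, Right { 0 } ⇒ simplest -1
RB: Left { -1 }, Right { 0 } ⇒ simplest -1/2
RBB: Left { -1; -1/2 }, Right { 0 } ⇒ simplest -1/4
RBBB: Left { -1; -1/2; -1/4 }, Right { 0 } ⇒ simplest -1/8
RBBBR: Left { -1; -1/2; -1/4 }, Right { -1/8; 0 } ⇒ simplest -3/16
RBBBRB: Left { -1; -1/2; -1/4; -3/16 }, Right { -1/8; 0 } ⇒ simplest -5/32
RBBBRBR: Left { -1; -1/2; -1/4; -3/16 }, Right { -5/32; -1/8; 0 } ⇒ simplest -11/64
RBBBRBRB: Left { -1; -1/2; -1/4; -3/16; -11/64 }, Right { -5/32; -1/8; 0 } ⇒ simplest -21/128
RBBBRBRBB: Left { -1; -1/2; -1/4; -3/16; -11/64; -21/128 }, Right { -5/32; -1/8; 0 } ⇒ simplest -41/256
RBBBRBRBBR: Left { -1; -1/2; -1/4; -3/16; -11/64; -21/128 }, Right { -41/256; -5/32; -1/8; 0 } ⇒ simplest -83/512
RBBBRBRBBRR: Left { -1; -1/2; -1/4; -3/16; -11/64; -21/128 }, Right { -83/512; -41/256; -5/32; -1/8; 0 } ⇒ simplest -167/1024
RBBBRBRBBRRR: Left { -1; -1/2; -1/4; -3/16; -11/64; -21/128 }, Right { -167/1024; -83/512; -41/256; -5/32; -1/8; 0 } ⇒ simplest -335/2048
RBBBRBRBBRRRR: Left { -1; -1/2; -1/4; -3/16; -11/64; -21/128 }, Right { -335/2048; -167/1024; -83/512; -41/256; -5/32; -1/8; 0 } ⇒ simplest -671/4096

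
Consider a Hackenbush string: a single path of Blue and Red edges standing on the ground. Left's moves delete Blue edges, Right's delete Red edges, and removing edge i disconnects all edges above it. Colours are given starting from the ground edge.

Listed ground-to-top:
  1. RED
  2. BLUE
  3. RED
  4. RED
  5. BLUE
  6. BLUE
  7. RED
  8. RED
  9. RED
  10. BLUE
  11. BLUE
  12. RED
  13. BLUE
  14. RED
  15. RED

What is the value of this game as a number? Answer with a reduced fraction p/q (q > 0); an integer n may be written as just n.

Recurse on prefixes of the 15-edge string RED BLUE RED RED BLUE BLUE RED RED RED BLUE BLUE RED BLUE RED RED:
g(R) = {  | 0 } so -1
g(RB) = { -1 | 0 } so -1/2
g(RBR) = { -1 | -1/2; 0 } so -3/4
g(RBRR) = { -1 | -3/4; -1/2; 0 } so -7/8
g(RBRRB) = { -1; -7/8 | -3/4; -1/2; 0 } so -13/16
g(RBRRBB) = { -1; -7/8; -13/16 | -3/4; -1/2; 0 } so -25/32
g(RBRRBBR) = { -1; -7/8; -13/16 | -25/32; -3/4; -1/2; 0 } so -51/64
g(RBRRBBRR) = { -1; -7/8; -13/16 | -51/64; -25/32; -3/4; -1/2; 0 } so -103/128
g(RBRRBBRRR) = { -1; -7/8; -13/16 | -103/128; -51/64; -25/32; -3/4; -1/2; 0 } so -207/256
g(RBRRBBRRRB) = { -1; -7/8; -13/16; -207/256 | -103/128; -51/64; -25/32; -3/4; -1/2; 0 } so -413/512
g(RBRRBBRRRBB) = { -1; -7/8; -13/16; -207/256; -413/512 | -103/128; -51/64; -25/32; -3/4; -1/2; 0 } so -825/1024
g(RBRRBBRRRBBR) = { -1; -7/8; -13/16; -207/256; -413/512 | -825/1024; -103/128; -51/64; -25/32; -3/4; -1/2; 0 } so -1651/2048
g(RBRRBBRRRBBRB) = { -1; -7/8; -13/16; -207/256; -413/512; -1651/2048 | -825/1024; -103/128; -51/64; -25/32; -3/4; -1/2; 0 } so -3301/4096
g(RBRRBBRRRBBRBR) = { -1; -7/8; -13/16; -207/256; -413/512; -1651/2048 | -3301/4096; -825/1024; -103/128; -51/64; -25/32; -3/4; -1/2; 0 } so -6603/8192
g(RBRRBBRRRBBRBRR) = { -1; -7/8; -13/16; -207/256; -413/512; -1651/2048 | -6603/8192; -3301/4096; -825/1024; -103/128; -51/64; -25/32; -3/4; -1/2; 0 } so -13207/16384

-13207/16384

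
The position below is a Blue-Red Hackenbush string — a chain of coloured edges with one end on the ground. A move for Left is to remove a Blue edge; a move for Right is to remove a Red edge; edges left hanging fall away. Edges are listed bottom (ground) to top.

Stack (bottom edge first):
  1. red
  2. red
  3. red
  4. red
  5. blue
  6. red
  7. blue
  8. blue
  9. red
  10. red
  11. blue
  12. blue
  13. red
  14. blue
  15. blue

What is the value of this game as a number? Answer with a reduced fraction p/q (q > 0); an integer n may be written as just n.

val(r) = { · | 0 } => -1
val(rr) = { · | -1, 0 } => -2
val(rrr) = { · | -2, -1, 0 } => -3
val(rrrr) = { · | -3, -2, -1, 0 } => -4
val(rrrrb) = { -4 | -3, -2, -1, 0 } => -7/2
val(rrrrbr) = { -4 | -7/2, -3, -2, -1, 0 } => -15/4
val(rrrrbrb) = { -4, -15/4 | -7/2, -3, -2, -1, 0 } => -29/8
val(rrrrbrbb) = { -4, -15/4, -29/8 | -7/2, -3, -2, -1, 0 } => -57/16
val(rrrrbrbbr) = { -4, -15/4, -29/8 | -57/16, -7/2, -3, -2, -1, 0 } => -115/32
val(rrrrbrbbrr) = { -4, -15/4, -29/8 | -115/32, -57/16, -7/2, -3, -2, -1, 0 } => -231/64
val(rrrrbrbbrrb) = { -4, -15/4, -29/8, -231/64 | -115/32, -57/16, -7/2, -3, -2, -1, 0 } => -461/128
val(rrrrbrbbrrbb) = { -4, -15/4, -29/8, -231/64, -461/128 | -115/32, -57/16, -7/2, -3, -2, -1, 0 } => -921/256
val(rrrrbrbbrrbbr) = { -4, -15/4, -29/8, -231/64, -461/128 | -921/256, -115/32, -57/16, -7/2, -3, -2, -1, 0 } => -1843/512
val(rrrrbrbbrrbbrb) = { -4, -15/4, -29/8, -231/64, -461/128, -1843/512 | -921/256, -115/32, -57/16, -7/2, -3, -2, -1, 0 } => -3685/1024
val(rrrrbrbbrrbbrbb) = { -4, -15/4, -29/8, -231/64, -461/128, -1843/512, -3685/1024 | -921/256, -115/32, -57/16, -7/2, -3, -2, -1, 0 } => -7369/2048

-7369/2048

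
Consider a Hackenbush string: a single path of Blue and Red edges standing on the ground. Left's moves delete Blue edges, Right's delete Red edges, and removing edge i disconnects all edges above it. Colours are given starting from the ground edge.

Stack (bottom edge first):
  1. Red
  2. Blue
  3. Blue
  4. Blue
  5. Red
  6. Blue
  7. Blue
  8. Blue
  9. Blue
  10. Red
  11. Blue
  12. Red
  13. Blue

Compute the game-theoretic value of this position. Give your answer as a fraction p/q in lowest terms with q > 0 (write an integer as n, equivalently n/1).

v(R) = { (no moves) | 0 } ⇒ -1
v(RB) = { -1 | 0 } ⇒ -1/2
v(RBB) = { -1,-1/2 | 0 } ⇒ -1/4
v(RBBB) = { -1,-1/2,-1/4 | 0 } ⇒ -1/8
v(RBBBR) = { -1,-1/2,-1/4 | -1/8,0 } ⇒ -3/16
v(RBBBRB) = { -1,-1/2,-1/4,-3/16 | -1/8,0 } ⇒ -5/32
v(RBBBRBB) = { -1,-1/2,-1/4,-3/16,-5/32 | -1/8,0 } ⇒ -9/64
v(RBBBRBBB) = { -1,-1/2,-1/4,-3/16,-5/32,-9/64 | -1/8,0 } ⇒ -17/128
v(RBBBRBBBB) = { -1,-1/2,-1/4,-3/16,-5/32,-9/64,-17/128 | -1/8,0 } ⇒ -33/256
v(RBBBRBBBBR) = { -1,-1/2,-1/4,-3/16,-5/32,-9/64,-17/128 | -33/256,-1/8,0 } ⇒ -67/512
v(RBBBRBBBBRB) = { -1,-1/2,-1/4,-3/16,-5/32,-9/64,-17/128,-67/512 | -33/256,-1/8,0 } ⇒ -133/1024
v(RBBBRBBBBRBR) = { -1,-1/2,-1/4,-3/16,-5/32,-9/64,-17/128,-67/512 | -133/1024,-33/256,-1/8,0 } ⇒ -267/2048
v(RBBBRBBBBRBRB) = { -1,-1/2,-1/4,-3/16,-5/32,-9/64,-17/128,-67/512,-267/2048 | -133/1024,-33/256,-1/8,0 } ⇒ -533/4096

-533/4096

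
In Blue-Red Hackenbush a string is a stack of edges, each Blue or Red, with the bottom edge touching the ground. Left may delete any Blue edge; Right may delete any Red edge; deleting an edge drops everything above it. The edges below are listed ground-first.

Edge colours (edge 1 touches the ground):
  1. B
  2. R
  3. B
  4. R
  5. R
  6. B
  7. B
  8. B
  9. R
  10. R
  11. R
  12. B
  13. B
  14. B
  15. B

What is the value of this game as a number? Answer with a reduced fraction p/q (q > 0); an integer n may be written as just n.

step 1: add B to get B; options L={ 0 } R={ ∅ } gives 1
step 2: add R to get BR; options L={ 0 } R={ 1 } gives 1/2
step 3: add B to get BRB; options L={ 0; 1/2 } R={ 1 } gives 3/4
step 4: add R to get BRBR; options L={ 0; 1/2 } R={ 3/4; 1 } gives 5/8
step 5: add R to get BRBRR; options L={ 0; 1/2 } R={ 5/8; 3/4; 1 } gives 9/16
step 6: add B to get BRBRRB; options L={ 0; 1/2; 9/16 } R={ 5/8; 3/4; 1 } gives 19/32
step 7: add B to get BRBRRBB; options L={ 0; 1/2; 9/16; 19/32 } R={ 5/8; 3/4; 1 } gives 39/64
step 8: add B to get BRBRRBBB; options L={ 0; 1/2; 9/16; 19/32; 39/64 } R={ 5/8; 3/4; 1 } gives 79/128
step 9: add R to get BRBRRBBBR; options L={ 0; 1/2; 9/16; 19/32; 39/64 } R={ 79/128; 5/8; 3/4; 1 } gives 157/256
step 10: add R to get BRBRRBBBRR; options L={ 0; 1/2; 9/16; 19/32; 39/64 } R={ 157/256; 79/128; 5/8; 3/4; 1 } gives 313/512
step 11: add R to get BRBRRBBBRRR; options L={ 0; 1/2; 9/16; 19/32; 39/64 } R={ 313/512; 157/256; 79/128; 5/8; 3/4; 1 } gives 625/1024
step 12: add B to get BRBRRBBBRRRB; options L={ 0; 1/2; 9/16; 19/32; 39/64; 625/1024 } R={ 313/512; 157/256; 79/128; 5/8; 3/4; 1 } gives 1251/2048
step 13: add B to get BRBRRBBBRRRBB; options L={ 0; 1/2; 9/16; 19/32; 39/64; 625/1024; 1251/2048 } R={ 313/512; 157/256; 79/128; 5/8; 3/4; 1 } gives 2503/4096
step 14: add B to get BRBRRBBBRRRBBB; options L={ 0; 1/2; 9/16; 19/32; 39/64; 625/1024; 1251/2048; 2503/4096 } R={ 313/512; 157/256; 79/128; 5/8; 3/4; 1 } gives 5007/8192
step 15: add B to get BRBRRBBBRRRBBBB; options L={ 0; 1/2; 9/16; 19/32; 39/64; 625/1024; 1251/2048; 2503/4096; 5007/8192 } R={ 313/512; 157/256; 79/128; 5/8; 3/4; 1 } gives 10015/16384

10015/16384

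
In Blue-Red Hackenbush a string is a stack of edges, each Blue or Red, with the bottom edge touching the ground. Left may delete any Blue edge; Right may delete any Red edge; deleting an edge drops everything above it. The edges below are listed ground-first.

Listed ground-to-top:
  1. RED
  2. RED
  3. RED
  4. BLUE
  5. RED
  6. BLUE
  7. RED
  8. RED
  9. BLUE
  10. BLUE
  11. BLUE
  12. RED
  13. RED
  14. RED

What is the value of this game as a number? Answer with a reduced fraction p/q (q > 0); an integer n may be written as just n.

-5519/2048

edge 1 of 14 (RED): { (no moves) | 0 } ⇒ -1
edge 2 of 14 (RED): { (no moves) | -1,0 } ⇒ -2
edge 3 of 14 (RED): { (no moves) | -2,-1,0 } ⇒ -3
edge 4 of 14 (BLUE): { -3 | -2,-1,0 } ⇒ -5/2
edge 5 of 14 (RED): { -3 | -5/2,-2,-1,0 } ⇒ -11/4
edge 6 of 14 (BLUE): { -3,-11/4 | -5/2,-2,-1,0 } ⇒ -21/8
edge 7 of 14 (RED): { -3,-11/4 | -21/8,-5/2,-2,-1,0 } ⇒ -43/16
edge 8 of 14 (RED): { -3,-11/4 | -43/16,-21/8,-5/2,-2,-1,0 } ⇒ -87/32
edge 9 of 14 (BLUE): { -3,-11/4,-87/32 | -43/16,-21/8,-5/2,-2,-1,0 } ⇒ -173/64
edge 10 of 14 (BLUE): { -3,-11/4,-87/32,-173/64 | -43/16,-21/8,-5/2,-2,-1,0 } ⇒ -345/128
edge 11 of 14 (BLUE): { -3,-11/4,-87/32,-173/64,-345/128 | -43/16,-21/8,-5/2,-2,-1,0 } ⇒ -689/256
edge 12 of 14 (RED): { -3,-11/4,-87/32,-173/64,-345/128 | -689/256,-43/16,-21/8,-5/2,-2,-1,0 } ⇒ -1379/512
edge 13 of 14 (RED): { -3,-11/4,-87/32,-173/64,-345/128 | -1379/512,-689/256,-43/16,-21/8,-5/2,-2,-1,0 } ⇒ -2759/1024
edge 14 of 14 (RED): { -3,-11/4,-87/32,-173/64,-345/128 | -2759/1024,-1379/512,-689/256,-43/16,-21/8,-5/2,-2,-1,0 } ⇒ -5519/2048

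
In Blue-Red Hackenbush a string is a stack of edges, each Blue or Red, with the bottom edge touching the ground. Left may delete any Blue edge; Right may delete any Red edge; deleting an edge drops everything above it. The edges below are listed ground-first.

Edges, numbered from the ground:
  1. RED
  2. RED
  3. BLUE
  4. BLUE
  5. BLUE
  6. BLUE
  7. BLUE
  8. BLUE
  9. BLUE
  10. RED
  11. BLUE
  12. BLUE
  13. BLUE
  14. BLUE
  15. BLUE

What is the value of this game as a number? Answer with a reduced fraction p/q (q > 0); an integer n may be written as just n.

-8257/8192

1 of 15 · R · max L −∞ · min R 0 -> -1
2 of 15 · RR · max L −∞ · min R -1 -> -2
3 of 15 · RRB · max L -2 · min R -1 -> -3/2
4 of 15 · RRBB · max L -3/2 · min R -1 -> -5/4
5 of 15 · RRBBB · max L -5/4 · min R -1 -> -9/8
6 of 15 · RRBBBB · max L -9/8 · min R -1 -> -17/16
7 of 15 · RRBBBBB · max L -17/16 · min R -1 -> -33/32
8 of 15 · RRBBBBBB · max L -33/32 · min R -1 -> -65/64
9 of 15 · RRBBBBBBB · max L -65/64 · min R -1 -> -129/128
10 of 15 · RRBBBBBBBR · max L -65/64 · min R -129/128 -> -259/256
11 of 15 · RRBBBBBBBRB · max L -259/256 · min R -129/128 -> -517/512
12 of 15 · RRBBBBBBBRBB · max L -517/512 · min R -129/128 -> -1033/1024
13 of 15 · RRBBBBBBBRBBB · max L -1033/1024 · min R -129/128 -> -2065/2048
14 of 15 · RRBBBBBBBRBBBB · max L -2065/2048 · min R -129/128 -> -4129/4096
15 of 15 · RRBBBBBBBRBBBBB · max L -4129/4096 · min R -129/128 -> -8257/8192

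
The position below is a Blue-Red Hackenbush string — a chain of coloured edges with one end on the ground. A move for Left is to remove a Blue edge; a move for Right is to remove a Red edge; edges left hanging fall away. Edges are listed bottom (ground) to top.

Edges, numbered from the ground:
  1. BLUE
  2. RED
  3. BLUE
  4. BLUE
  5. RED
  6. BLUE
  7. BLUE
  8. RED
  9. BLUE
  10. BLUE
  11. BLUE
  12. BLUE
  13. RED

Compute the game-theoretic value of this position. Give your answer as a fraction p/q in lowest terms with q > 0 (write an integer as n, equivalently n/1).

3517/4096

Prefix values for BLUE RED BLUE BLUE RED BLUE BLUE RED BLUE BLUE BLUE BLUE RED via {L|R} + simplicity:
B: Left { 0 }, Right { · } so simplest 1
BR: Left { 0 }, Right { 1 } so simplest 1/2
BRB: Left { 0; 1/2 }, Right { 1 } so simplest 3/4
BRBB: Left { 0; 1/2; 3/4 }, Right { 1 } so simplest 7/8
BRBBR: Left { 0; 1/2; 3/4 }, Right { 7/8; 1 } so simplest 13/16
BRBBRB: Left { 0; 1/2; 3/4; 13/16 }, Right { 7/8; 1 } so simplest 27/32
BRBBRBB: Left { 0; 1/2; 3/4; 13/16; 27/32 }, Right { 7/8; 1 } so simplest 55/64
BRBBRBBR: Left { 0; 1/2; 3/4; 13/16; 27/32 }, Right { 55/64; 7/8; 1 } so simplest 109/128
BRBBRBBRB: Left { 0; 1/2; 3/4; 13/16; 27/32; 109/128 }, Right { 55/64; 7/8; 1 } so simplest 219/256
BRBBRBBRBB: Left { 0; 1/2; 3/4; 13/16; 27/32; 109/128; 219/256 }, Right { 55/64; 7/8; 1 } so simplest 439/512
BRBBRBBRBBB: Left { 0; 1/2; 3/4; 13/16; 27/32; 109/128; 219/256; 439/512 }, Right { 55/64; 7/8; 1 } so simplest 879/1024
BRBBRBBRBBBB: Left { 0; 1/2; 3/4; 13/16; 27/32; 109/128; 219/256; 439/512; 879/1024 }, Right { 55/64; 7/8; 1 } so simplest 1759/2048
BRBBRBBRBBBBR: Left { 0; 1/2; 3/4; 13/16; 27/32; 109/128; 219/256; 439/512; 879/1024 }, Right { 1759/2048; 55/64; 7/8; 1 } so simplest 3517/4096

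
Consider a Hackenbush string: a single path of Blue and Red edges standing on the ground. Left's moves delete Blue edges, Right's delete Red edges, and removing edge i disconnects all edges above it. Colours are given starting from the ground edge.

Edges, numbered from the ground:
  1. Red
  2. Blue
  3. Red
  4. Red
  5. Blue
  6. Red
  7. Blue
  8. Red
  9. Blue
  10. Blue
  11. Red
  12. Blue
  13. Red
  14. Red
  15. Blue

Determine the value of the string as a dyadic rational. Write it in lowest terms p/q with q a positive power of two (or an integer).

Prefix values for Red Blue Red Red Blue Red Blue Red Blue Blue Red Blue Red Red Blue via {L|R} + simplicity:
value(R) = {  | 0 } — -1
value(RB) = { -1 | 0 } — -1/2
value(RBR) = { -1 | -1/2,0 } — -3/4
value(RBRR) = { -1 | -3/4,-1/2,0 } — -7/8
value(RBRRB) = { -1,-7/8 | -3/4,-1/2,0 } — -13/16
value(RBRRBR) = { -1,-7/8 | -13/16,-3/4,-1/2,0 } — -27/32
value(RBRRBRB) = { -1,-7/8,-27/32 | -13/16,-3/4,-1/2,0 } — -53/64
value(RBRRBRBR) = { -1,-7/8,-27/32 | -53/64,-13/16,-3/4,-1/2,0 } — -107/128
value(RBRRBRBRB) = { -1,-7/8,-27/32,-107/128 | -53/64,-13/16,-3/4,-1/2,0 } — -213/256
value(RBRRBRBRBB) = { -1,-7/8,-27/32,-107/128,-213/256 | -53/64,-13/16,-3/4,-1/2,0 } — -425/512
value(RBRRBRBRBBR) = { -1,-7/8,-27/32,-107/128,-213/256 | -425/512,-53/64,-13/16,-3/4,-1/2,0 } — -851/1024
value(RBRRBRBRBBRB) = { -1,-7/8,-27/32,-107/128,-213/256,-851/1024 | -425/512,-53/64,-13/16,-3/4,-1/2,0 } — -1701/2048
value(RBRRBRBRBBRBR) = { -1,-7/8,-27/32,-107/128,-213/256,-851/1024 | -1701/2048,-425/512,-53/64,-13/16,-3/4,-1/2,0 } — -3403/4096
value(RBRRBRBRBBRBRR) = { -1,-7/8,-27/32,-107/128,-213/256,-851/1024 | -3403/4096,-1701/2048,-425/512,-53/64,-13/16,-3/4,-1/2,0 } — -6807/8192
value(RBRRBRBRBBRBRRB) = { -1,-7/8,-27/32,-107/128,-213/256,-851/1024,-6807/8192 | -3403/4096,-1701/2048,-425/512,-53/64,-13/16,-3/4,-1/2,0 } — -13613/16384

-13613/16384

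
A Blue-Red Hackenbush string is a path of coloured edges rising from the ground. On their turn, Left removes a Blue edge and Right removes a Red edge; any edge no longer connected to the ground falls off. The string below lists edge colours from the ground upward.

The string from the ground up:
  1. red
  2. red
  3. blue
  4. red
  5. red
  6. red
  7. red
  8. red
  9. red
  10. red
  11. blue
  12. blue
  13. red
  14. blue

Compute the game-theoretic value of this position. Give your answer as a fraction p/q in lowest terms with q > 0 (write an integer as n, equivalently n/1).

-8165/4096

Prefix values for red red blue red red red red red red red blue blue red blue via {L|R} + simplicity:
r: Left { (no moves) }, Right { 0 } → simplest -1
rr: Left { (no moves) }, Right { -1 0 } → simplest -2
rrb: Left { -2 }, Right { -1 0 } → simplest -3/2
rrbr: Left { -2 }, Right { -3/2 -1 0 } → simplest -7/4
rrbrr: Left { -2 }, Right { -7/4 -3/2 -1 0 } → simplest -15/8
rrbrrr: Left { -2 }, Right { -15/8 -7/4 -3/2 -1 0 } → simplest -31/16
rrbrrrr: Left { -2 }, Right { -31/16 -15/8 -7/4 -3/2 -1 0 } → simplest -63/32
rrbrrrrr: Left { -2 }, Right { -63/32 -31/16 -15/8 -7/4 -3/2 -1 0 } → simplest -127/64
rrbrrrrrr: Left { -2 }, Right { -127/64 -63/32 -31/16 -15/8 -7/4 -3/2 -1 0 } → simplest -255/128
rrbrrrrrrr: Left { -2 }, Right { -255/128 -127/64 -63/32 -31/16 -15/8 -7/4 -3/2 -1 0 } → simplest -511/256
rrbrrrrrrrb: Left { -2 -511/256 }, Right { -255/128 -127/64 -63/32 -31/16 -15/8 -7/4 -3/2 -1 0 } → simplest -1021/512
rrbrrrrrrrbb: Left { -2 -511/256 -1021/512 }, Right { -255/128 -127/64 -63/32 -31/16 -15/8 -7/4 -3/2 -1 0 } → simplest -2041/1024
rrbrrrrrrrbbr: Left { -2 -511/256 -1021/512 }, Right { -2041/1024 -255/128 -127/64 -63/32 -31/16 -15/8 -7/4 -3/2 -1 0 } → simplest -4083/2048
rrbrrrrrrrbbrb: Left { -2 -511/256 -1021/512 -4083/2048 }, Right { -2041/1024 -255/128 -127/64 -63/32 -31/16 -15/8 -7/4 -3/2 -1 0 } → simplest -8165/4096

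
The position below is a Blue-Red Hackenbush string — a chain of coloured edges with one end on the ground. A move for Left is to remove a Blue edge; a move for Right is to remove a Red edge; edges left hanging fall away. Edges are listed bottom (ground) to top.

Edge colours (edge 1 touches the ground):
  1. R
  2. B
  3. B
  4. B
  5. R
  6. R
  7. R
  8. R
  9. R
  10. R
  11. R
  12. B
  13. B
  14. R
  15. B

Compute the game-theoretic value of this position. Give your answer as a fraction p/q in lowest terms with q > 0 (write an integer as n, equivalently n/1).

value(R) = { ∅ | 0 } => -1
value(RB) = { -1 | 0 } => -1/2
value(RBB) = { -1,-1/2 | 0 } => -1/4
value(RBBB) = { -1,-1/2,-1/4 | 0 } => -1/8
value(RBBBR) = { -1,-1/2,-1/4 | -1/8,0 } => -3/16
value(RBBBRR) = { -1,-1/2,-1/4 | -3/16,-1/8,0 } => -7/32
value(RBBBRRR) = { -1,-1/2,-1/4 | -7/32,-3/16,-1/8,0 } => -15/64
value(RBBBRRRR) = { -1,-1/2,-1/4 | -15/64,-7/32,-3/16,-1/8,0 } => -31/128
value(RBBBRRRRR) = { -1,-1/2,-1/4 | -31/128,-15/64,-7/32,-3/16,-1/8,0 } => -63/256
value(RBBBRRRRRR) = { -1,-1/2,-1/4 | -63/256,-31/128,-15/64,-7/32,-3/16,-1/8,0 } => -127/512
value(RBBBRRRRRRR) = { -1,-1/2,-1/4 | -127/512,-63/256,-31/128,-15/64,-7/32,-3/16,-1/8,0 } => -255/1024
value(RBBBRRRRRRRB) = { -1,-1/2,-1/4,-255/1024 | -127/512,-63/256,-31/128,-15/64,-7/32,-3/16,-1/8,0 } => -509/2048
value(RBBBRRRRRRRBB) = { -1,-1/2,-1/4,-255/1024,-509/2048 | -127/512,-63/256,-31/128,-15/64,-7/32,-3/16,-1/8,0 } => -1017/4096
value(RBBBRRRRRRRBBR) = { -1,-1/2,-1/4,-255/1024,-509/2048 | -1017/4096,-127/512,-63/256,-31/128,-15/64,-7/32,-3/16,-1/8,0 } => -2035/8192
value(RBBBRRRRRRRBBRB) = { -1,-1/2,-1/4,-255/1024,-509/2048,-2035/8192 | -1017/4096,-127/512,-63/256,-31/128,-15/64,-7/32,-3/16,-1/8,0 } => -4069/16384

-4069/16384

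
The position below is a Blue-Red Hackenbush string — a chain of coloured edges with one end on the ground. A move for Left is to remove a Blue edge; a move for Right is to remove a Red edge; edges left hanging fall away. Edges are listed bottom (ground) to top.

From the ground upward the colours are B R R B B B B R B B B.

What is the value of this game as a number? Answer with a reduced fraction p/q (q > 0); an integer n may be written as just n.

Build g(s[:k]) for k = 1..11, string s = B R R B B B B R B B B.
1 of 11 · B · max L 0 · min R +∞ -> 1
2 of 11 · BR · max L 0 · min R 1 -> 1/2
3 of 11 · BRR · max L 0 · min R 1/2 -> 1/4
4 of 11 · BRRB · max L 1/4 · min R 1/2 -> 3/8
5 of 11 · BRRBB · max L 3/8 · min R 1/2 -> 7/16
6 of 11 · BRRBBB · max L 7/16 · min R 1/2 -> 15/32
7 of 11 · BRRBBBB · max L 15/32 · min R 1/2 -> 31/64
8 of 11 · BRRBBBBR · max L 15/32 · min R 31/64 -> 61/128
9 of 11 · BRRBBBBRB · max L 61/128 · min R 31/64 -> 123/256
10 of 11 · BRRBBBBRBB · max L 123/256 · min R 31/64 -> 247/512
11 of 11 · BRRBBBBRBBB · max L 247/512 · min R 31/64 -> 495/1024

495/1024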